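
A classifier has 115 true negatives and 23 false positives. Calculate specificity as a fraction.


Specificity = TN / (TN + FP) = 115 / 138 = 5/6.

5/6


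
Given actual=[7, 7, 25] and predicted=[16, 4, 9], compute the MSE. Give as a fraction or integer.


MSE = (1/3) * ((7-16)^2=81 + (7-4)^2=9 + (25-9)^2=256). Sum = 346. MSE = 346/3.

346/3


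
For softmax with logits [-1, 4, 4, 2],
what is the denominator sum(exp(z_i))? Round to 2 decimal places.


Denom = e^-1=0.3679 + e^4=54.5982 + e^4=54.5982 + e^2=7.3891. Sum = 116.9534, which rounds to 116.95.

116.95


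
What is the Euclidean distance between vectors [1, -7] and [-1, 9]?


d = sqrt(sum of squared differences). (1--1)^2=4, (-7-9)^2=256. Sum = 260.

sqrt(260)


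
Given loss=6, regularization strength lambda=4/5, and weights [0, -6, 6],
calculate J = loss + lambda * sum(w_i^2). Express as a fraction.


L2 sq norm = sum(w^2) = 72. J = 6 + 4/5 * 72 = 318/5.

318/5


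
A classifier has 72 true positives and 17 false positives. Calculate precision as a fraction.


Precision = TP / (TP + FP) = 72 / 89 = 72/89.

72/89


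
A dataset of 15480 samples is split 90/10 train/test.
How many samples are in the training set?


Test set = 15480 * 10% = 1548. Training set = 15480 - 1548 = 13932.

13932


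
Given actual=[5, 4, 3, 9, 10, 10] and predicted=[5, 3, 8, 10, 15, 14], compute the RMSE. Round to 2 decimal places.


MSE = 11.3333. RMSE = sqrt(11.3333) = 3.37.

3.37


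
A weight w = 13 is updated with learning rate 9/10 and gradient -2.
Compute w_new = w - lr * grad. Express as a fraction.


w_new = 13 - 9/10 * -2 = 13 - -9/5 = 74/5.

74/5


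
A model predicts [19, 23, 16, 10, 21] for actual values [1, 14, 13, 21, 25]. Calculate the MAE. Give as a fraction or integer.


MAE = (1/5) * (|1-19|=18 + |14-23|=9 + |13-16|=3 + |21-10|=11 + |25-21|=4). Sum = 45. MAE = 9.

9


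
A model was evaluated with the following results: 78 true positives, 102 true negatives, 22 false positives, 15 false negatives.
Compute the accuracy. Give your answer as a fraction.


Accuracy = (TP + TN) / (TP + TN + FP + FN) = (78 + 102) / 217 = 180/217.

180/217


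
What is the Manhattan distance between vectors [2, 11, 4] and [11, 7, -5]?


d = sum of absolute differences: |2-11|=9 + |11-7|=4 + |4--5|=9 = 22.

22


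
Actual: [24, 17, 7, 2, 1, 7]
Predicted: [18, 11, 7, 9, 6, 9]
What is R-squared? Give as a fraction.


Mean(y) = 29/3. SS_res = 150. SS_tot = 1222/3. R^2 = 1 - 150/(1222/3) = 386/611.

386/611


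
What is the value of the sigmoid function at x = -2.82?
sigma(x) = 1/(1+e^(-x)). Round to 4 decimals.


sigma(-2.82) = 1/(1+e^(2.82)) = 1/(1+16.776851) = 1/17.776851 = 0.0563.

0.0563


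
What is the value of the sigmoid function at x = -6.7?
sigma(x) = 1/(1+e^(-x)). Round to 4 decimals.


sigma(-6.7) = 1/(1+e^(6.7)) = 1/(1+812.405825) = 1/813.405825 = 0.0012.

0.0012


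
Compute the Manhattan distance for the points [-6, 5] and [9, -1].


d = sum of absolute differences: |-6-9|=15 + |5--1|=6 = 21.

21


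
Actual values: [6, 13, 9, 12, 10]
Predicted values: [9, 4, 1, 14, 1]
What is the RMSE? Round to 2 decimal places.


MSE = 47.8000. RMSE = sqrt(47.8000) = 6.91.

6.91


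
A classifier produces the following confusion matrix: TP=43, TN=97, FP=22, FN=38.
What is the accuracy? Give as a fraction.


Accuracy = (TP + TN) / (TP + TN + FP + FN) = (43 + 97) / 200 = 7/10.

7/10


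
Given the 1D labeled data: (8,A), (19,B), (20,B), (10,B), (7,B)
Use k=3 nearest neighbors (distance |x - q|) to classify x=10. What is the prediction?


Distances: |8-10|=2, |19-10|=9, |20-10|=10, |10-10|=0, |7-10|=3. 3 nearest: (10,B), (8,A), (7,B). Counts: {'B': 2, 'A': 1}. Majority class: B.

B


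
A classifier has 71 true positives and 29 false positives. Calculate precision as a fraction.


Precision = TP / (TP + FP) = 71 / 100 = 71/100.

71/100


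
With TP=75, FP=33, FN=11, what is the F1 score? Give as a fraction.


Precision = 75/108 = 25/36. Recall = 75/86 = 75/86. F1 = 2*P*R/(P+R) = 75/97.

75/97


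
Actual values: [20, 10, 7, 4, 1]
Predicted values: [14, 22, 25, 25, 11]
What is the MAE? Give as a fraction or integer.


MAE = (1/5) * (|20-14|=6 + |10-22|=12 + |7-25|=18 + |4-25|=21 + |1-11|=10). Sum = 67. MAE = 67/5.

67/5


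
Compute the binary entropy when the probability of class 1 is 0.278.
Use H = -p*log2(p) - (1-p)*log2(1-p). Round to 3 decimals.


H = -0.278*log2(0.278) - 0.722*log2(0.722) = 0.853.

0.853


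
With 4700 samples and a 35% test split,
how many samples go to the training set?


Test set = 4700 * 35% = 1645. Training set = 4700 - 1645 = 3055.

3055


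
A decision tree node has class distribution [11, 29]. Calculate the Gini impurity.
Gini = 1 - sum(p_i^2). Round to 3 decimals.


Total = 40. Proportions: 11/40, 29/40. sum(p_i^2) = 0.6013. Gini = 1 - 0.6013 = 0.3987, which rounds to 0.399.

0.399


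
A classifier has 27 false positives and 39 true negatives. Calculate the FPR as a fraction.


FPR = FP / (FP + TN) = 27 / 66 = 9/22.

9/22


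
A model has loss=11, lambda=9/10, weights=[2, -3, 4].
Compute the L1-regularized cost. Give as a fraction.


L1 norm = sum(|w|) = 9. J = 11 + 9/10 * 9 = 191/10.

191/10


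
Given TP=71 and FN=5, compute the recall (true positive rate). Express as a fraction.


Recall = TP / (TP + FN) = 71 / 76 = 71/76.

71/76


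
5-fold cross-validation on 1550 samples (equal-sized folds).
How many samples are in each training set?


Each validation fold has 1550/5 = 310 samples. Training set = 1550 - 310 = 1240.

1240


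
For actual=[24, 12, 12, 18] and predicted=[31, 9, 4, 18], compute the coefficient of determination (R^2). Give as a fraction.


Mean(y) = 33/2. SS_res = 122. SS_tot = 99. R^2 = 1 - 122/(99) = -23/99.

-23/99


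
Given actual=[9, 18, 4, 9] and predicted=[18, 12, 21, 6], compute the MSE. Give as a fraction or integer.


MSE = (1/4) * ((9-18)^2=81 + (18-12)^2=36 + (4-21)^2=289 + (9-6)^2=9). Sum = 415. MSE = 415/4.

415/4


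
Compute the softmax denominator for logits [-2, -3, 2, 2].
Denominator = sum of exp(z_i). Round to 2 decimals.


Denom = e^-2=0.1353 + e^-3=0.0498 + e^2=7.3891 + e^2=7.3891. Sum = 14.9633, which rounds to 14.96.

14.96


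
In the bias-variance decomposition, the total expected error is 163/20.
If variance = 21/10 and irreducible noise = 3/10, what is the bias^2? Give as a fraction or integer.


Total error = bias^2 + variance + irreducible noise. So bias^2 = 163/20 - 21/10 - 3/10 = 23/4.

23/4


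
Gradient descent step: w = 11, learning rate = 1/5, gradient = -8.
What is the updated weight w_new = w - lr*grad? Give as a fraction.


w_new = 11 - 1/5 * -8 = 11 - -8/5 = 63/5.

63/5


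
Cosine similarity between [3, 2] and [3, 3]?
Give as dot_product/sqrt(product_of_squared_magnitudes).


dot = 15. |a|^2 = 13, |b|^2 = 18. cos = 15/sqrt(234).

15/sqrt(234)


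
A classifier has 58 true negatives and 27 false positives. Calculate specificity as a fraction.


Specificity = TN / (TN + FP) = 58 / 85 = 58/85.

58/85


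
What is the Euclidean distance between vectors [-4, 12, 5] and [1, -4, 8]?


d = sqrt(sum of squared differences). (-4-1)^2=25, (12--4)^2=256, (5-8)^2=9. Sum = 290.

sqrt(290)


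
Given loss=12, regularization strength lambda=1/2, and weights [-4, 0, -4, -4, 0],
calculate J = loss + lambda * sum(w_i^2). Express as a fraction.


L2 sq norm = sum(w^2) = 48. J = 12 + 1/2 * 48 = 36.

36


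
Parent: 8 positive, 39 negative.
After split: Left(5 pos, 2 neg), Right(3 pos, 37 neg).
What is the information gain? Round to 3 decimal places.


H(parent) = 0.6582. H(left) = 0.8631, H(right) = 0.3843. Weighted = (7/47)*0.8631 + (40/47)*0.3843 = 0.4556. IG = 0.6582 - 0.4556 = 0.2026, which rounds to 0.203.

0.203


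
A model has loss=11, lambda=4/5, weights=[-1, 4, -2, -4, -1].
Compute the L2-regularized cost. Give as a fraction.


L2 sq norm = sum(w^2) = 38. J = 11 + 4/5 * 38 = 207/5.

207/5


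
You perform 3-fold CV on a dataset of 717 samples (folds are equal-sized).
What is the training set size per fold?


Each validation fold has 717/3 = 239 samples. Training set = 717 - 239 = 478.

478


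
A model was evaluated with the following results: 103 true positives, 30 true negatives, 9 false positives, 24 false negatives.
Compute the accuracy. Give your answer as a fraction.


Accuracy = (TP + TN) / (TP + TN + FP + FN) = (103 + 30) / 166 = 133/166.

133/166


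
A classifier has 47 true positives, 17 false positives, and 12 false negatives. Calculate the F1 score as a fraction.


Precision = 47/64 = 47/64. Recall = 47/59 = 47/59. F1 = 2*P*R/(P+R) = 94/123.

94/123


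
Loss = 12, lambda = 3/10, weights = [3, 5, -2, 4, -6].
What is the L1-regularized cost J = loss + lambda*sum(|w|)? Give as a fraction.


L1 norm = sum(|w|) = 20. J = 12 + 3/10 * 20 = 18.

18


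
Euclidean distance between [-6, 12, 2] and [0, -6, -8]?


d = sqrt(sum of squared differences). (-6-0)^2=36, (12--6)^2=324, (2--8)^2=100. Sum = 460.

sqrt(460)


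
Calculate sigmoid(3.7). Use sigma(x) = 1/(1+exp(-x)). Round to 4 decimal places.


sigma(3.7) = 1/(1+e^(-3.7)) = 1/(1+0.024724) = 1/1.024724 = 0.9759.

0.9759


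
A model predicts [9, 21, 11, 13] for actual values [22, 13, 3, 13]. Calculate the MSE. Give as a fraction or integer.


MSE = (1/4) * ((22-9)^2=169 + (13-21)^2=64 + (3-11)^2=64 + (13-13)^2=0). Sum = 297. MSE = 297/4.

297/4


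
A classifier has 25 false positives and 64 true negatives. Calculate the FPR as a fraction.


FPR = FP / (FP + TN) = 25 / 89 = 25/89.

25/89


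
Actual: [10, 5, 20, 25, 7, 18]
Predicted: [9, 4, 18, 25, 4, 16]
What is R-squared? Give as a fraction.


Mean(y) = 85/6. SS_res = 19. SS_tot = 1913/6. R^2 = 1 - 19/(1913/6) = 1799/1913.

1799/1913


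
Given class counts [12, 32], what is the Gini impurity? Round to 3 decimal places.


Total = 44. Proportions: 12/44, 32/44. sum(p_i^2) = 0.6033. Gini = 1 - 0.6033 = 0.3967, which rounds to 0.397.

0.397


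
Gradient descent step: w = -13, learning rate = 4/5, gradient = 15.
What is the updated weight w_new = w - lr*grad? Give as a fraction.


w_new = -13 - 4/5 * 15 = -13 - 12 = -25.

-25


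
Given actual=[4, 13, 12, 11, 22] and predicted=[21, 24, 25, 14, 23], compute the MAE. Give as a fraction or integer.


MAE = (1/5) * (|4-21|=17 + |13-24|=11 + |12-25|=13 + |11-14|=3 + |22-23|=1). Sum = 45. MAE = 9.

9


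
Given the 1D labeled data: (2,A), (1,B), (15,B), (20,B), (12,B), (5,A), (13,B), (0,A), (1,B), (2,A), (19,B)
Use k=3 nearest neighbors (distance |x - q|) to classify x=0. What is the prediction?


Distances: |2-0|=2, |1-0|=1, |15-0|=15, |20-0|=20, |12-0|=12, |5-0|=5, |13-0|=13, |0-0|=0, |1-0|=1, |2-0|=2, |19-0|=19. 3 nearest: (0,A), (1,B), (1,B). Counts: {'A': 1, 'B': 2}. Majority class: B.

B


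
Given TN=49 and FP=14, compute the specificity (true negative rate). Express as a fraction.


Specificity = TN / (TN + FP) = 49 / 63 = 7/9.

7/9


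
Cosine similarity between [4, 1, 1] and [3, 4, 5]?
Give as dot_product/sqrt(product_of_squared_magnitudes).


dot = 21. |a|^2 = 18, |b|^2 = 50. cos = 21/sqrt(900).

21/sqrt(900)


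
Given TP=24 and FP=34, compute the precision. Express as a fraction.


Precision = TP / (TP + FP) = 24 / 58 = 12/29.

12/29


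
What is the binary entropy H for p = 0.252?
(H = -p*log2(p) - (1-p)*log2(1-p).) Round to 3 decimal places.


H = -0.252*log2(0.252) - 0.748*log2(0.748) = 0.814.

0.814


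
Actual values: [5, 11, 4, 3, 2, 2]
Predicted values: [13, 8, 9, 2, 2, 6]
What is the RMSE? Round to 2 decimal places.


MSE = 19.1667. RMSE = sqrt(19.1667) = 4.38.

4.38


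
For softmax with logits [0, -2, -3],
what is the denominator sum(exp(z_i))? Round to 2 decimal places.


Denom = e^0=1.0000 + e^-2=0.1353 + e^-3=0.0498. Sum = 1.1851, which rounds to 1.19.

1.19


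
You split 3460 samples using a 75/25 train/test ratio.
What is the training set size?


Test set = 3460 * 25% = 865. Training set = 3460 - 865 = 2595.

2595


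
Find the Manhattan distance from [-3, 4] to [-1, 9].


d = sum of absolute differences: |-3--1|=2 + |4-9|=5 = 7.

7


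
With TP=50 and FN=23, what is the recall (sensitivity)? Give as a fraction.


Recall = TP / (TP + FN) = 50 / 73 = 50/73.

50/73


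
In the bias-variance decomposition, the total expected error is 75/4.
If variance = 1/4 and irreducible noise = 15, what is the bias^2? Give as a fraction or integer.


Total error = bias^2 + variance + irreducible noise. So bias^2 = 75/4 - 1/4 - 15 = 7/2.

7/2


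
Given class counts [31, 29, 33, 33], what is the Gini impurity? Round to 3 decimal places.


Total = 126. Proportions: 31/126, 29/126, 33/126, 33/126. sum(p_i^2) = 0.2507. Gini = 1 - 0.2507 = 0.7493, which rounds to 0.749.

0.749


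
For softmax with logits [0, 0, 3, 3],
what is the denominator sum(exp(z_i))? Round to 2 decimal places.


Denom = e^0=1.0000 + e^0=1.0000 + e^3=20.0855 + e^3=20.0855. Sum = 42.1710, which rounds to 42.17.

42.17


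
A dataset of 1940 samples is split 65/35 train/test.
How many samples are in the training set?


Test set = 1940 * 35% = 679. Training set = 1940 - 679 = 1261.

1261


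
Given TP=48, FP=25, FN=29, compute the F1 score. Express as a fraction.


Precision = 48/73 = 48/73. Recall = 48/77 = 48/77. F1 = 2*P*R/(P+R) = 16/25.

16/25


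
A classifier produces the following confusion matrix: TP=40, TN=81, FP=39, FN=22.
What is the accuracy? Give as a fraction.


Accuracy = (TP + TN) / (TP + TN + FP + FN) = (40 + 81) / 182 = 121/182.

121/182


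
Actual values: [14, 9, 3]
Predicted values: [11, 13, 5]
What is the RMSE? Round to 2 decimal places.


MSE = 9.6667. RMSE = sqrt(9.6667) = 3.11.

3.11


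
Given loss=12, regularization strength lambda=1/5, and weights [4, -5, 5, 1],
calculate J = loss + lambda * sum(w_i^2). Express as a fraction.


L2 sq norm = sum(w^2) = 67. J = 12 + 1/5 * 67 = 127/5.

127/5


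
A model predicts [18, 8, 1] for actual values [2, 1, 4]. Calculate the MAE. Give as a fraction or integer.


MAE = (1/3) * (|2-18|=16 + |1-8|=7 + |4-1|=3). Sum = 26. MAE = 26/3.

26/3


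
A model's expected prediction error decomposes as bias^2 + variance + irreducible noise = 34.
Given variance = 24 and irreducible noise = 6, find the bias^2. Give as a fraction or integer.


Total error = bias^2 + variance + irreducible noise. So bias^2 = 34 - 24 - 6 = 4.

4


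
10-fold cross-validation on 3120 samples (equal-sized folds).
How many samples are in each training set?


Each validation fold has 3120/10 = 312 samples. Training set = 3120 - 312 = 2808.

2808


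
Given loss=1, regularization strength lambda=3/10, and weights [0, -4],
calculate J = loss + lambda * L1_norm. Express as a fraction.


L1 norm = sum(|w|) = 4. J = 1 + 3/10 * 4 = 11/5.

11/5


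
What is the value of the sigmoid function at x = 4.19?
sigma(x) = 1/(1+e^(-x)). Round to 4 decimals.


sigma(4.19) = 1/(1+e^(-4.19)) = 1/(1+0.015146) = 1/1.015146 = 0.9851.

0.9851


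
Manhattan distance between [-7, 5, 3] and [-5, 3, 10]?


d = sum of absolute differences: |-7--5|=2 + |5-3|=2 + |3-10|=7 = 11.

11


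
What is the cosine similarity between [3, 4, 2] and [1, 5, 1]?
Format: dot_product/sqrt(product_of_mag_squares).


dot = 25. |a|^2 = 29, |b|^2 = 27. cos = 25/sqrt(783).

25/sqrt(783)


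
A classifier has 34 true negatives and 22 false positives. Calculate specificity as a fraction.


Specificity = TN / (TN + FP) = 34 / 56 = 17/28.

17/28


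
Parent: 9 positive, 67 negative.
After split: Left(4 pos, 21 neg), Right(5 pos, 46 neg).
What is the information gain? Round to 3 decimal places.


H(parent) = 0.5248. H(left) = 0.6343, H(right) = 0.4627. Weighted = (25/76)*0.6343 + (51/76)*0.4627 = 0.5191. IG = 0.5248 - 0.5191 = 0.0057, which rounds to 0.006.

0.006


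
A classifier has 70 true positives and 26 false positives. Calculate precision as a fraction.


Precision = TP / (TP + FP) = 70 / 96 = 35/48.

35/48


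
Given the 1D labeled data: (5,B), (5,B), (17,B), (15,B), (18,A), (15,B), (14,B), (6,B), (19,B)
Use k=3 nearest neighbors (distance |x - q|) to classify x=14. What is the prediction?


Distances: |5-14|=9, |5-14|=9, |17-14|=3, |15-14|=1, |18-14|=4, |15-14|=1, |14-14|=0, |6-14|=8, |19-14|=5. 3 nearest: (14,B), (15,B), (15,B). Counts: {'B': 3}. Majority class: B.

B


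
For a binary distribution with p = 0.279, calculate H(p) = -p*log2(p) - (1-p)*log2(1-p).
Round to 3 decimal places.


H = -0.279*log2(0.279) - 0.721*log2(0.721) = 0.854.

0.854


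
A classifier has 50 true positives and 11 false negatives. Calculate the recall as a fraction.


Recall = TP / (TP + FN) = 50 / 61 = 50/61.

50/61


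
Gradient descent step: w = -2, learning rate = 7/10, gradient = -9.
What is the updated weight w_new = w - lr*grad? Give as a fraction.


w_new = -2 - 7/10 * -9 = -2 - -63/10 = 43/10.

43/10


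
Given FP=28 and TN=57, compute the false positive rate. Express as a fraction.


FPR = FP / (FP + TN) = 28 / 85 = 28/85.

28/85


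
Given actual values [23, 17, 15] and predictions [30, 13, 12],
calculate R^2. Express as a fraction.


Mean(y) = 55/3. SS_res = 74. SS_tot = 104/3. R^2 = 1 - 74/(104/3) = -59/52.

-59/52


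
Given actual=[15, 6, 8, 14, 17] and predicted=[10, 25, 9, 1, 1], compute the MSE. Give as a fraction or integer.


MSE = (1/5) * ((15-10)^2=25 + (6-25)^2=361 + (8-9)^2=1 + (14-1)^2=169 + (17-1)^2=256). Sum = 812. MSE = 812/5.

812/5


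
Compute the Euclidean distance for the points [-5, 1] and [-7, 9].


d = sqrt(sum of squared differences). (-5--7)^2=4, (1-9)^2=64. Sum = 68.

sqrt(68)


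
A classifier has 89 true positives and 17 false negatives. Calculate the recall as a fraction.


Recall = TP / (TP + FN) = 89 / 106 = 89/106.

89/106


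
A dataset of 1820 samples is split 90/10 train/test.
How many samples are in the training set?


Test set = 1820 * 10% = 182. Training set = 1820 - 182 = 1638.

1638


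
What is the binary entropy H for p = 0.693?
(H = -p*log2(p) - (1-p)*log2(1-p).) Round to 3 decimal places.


H = -0.693*log2(0.693) - 0.307*log2(0.307) = 0.890.

0.890


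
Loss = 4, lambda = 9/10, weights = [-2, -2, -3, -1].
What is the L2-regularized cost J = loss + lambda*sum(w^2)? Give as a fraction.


L2 sq norm = sum(w^2) = 18. J = 4 + 9/10 * 18 = 101/5.

101/5


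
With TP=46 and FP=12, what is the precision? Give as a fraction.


Precision = TP / (TP + FP) = 46 / 58 = 23/29.

23/29


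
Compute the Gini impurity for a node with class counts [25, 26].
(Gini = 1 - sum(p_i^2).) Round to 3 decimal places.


Total = 51. Proportions: 25/51, 26/51. sum(p_i^2) = 0.5002. Gini = 1 - 0.5002 = 0.4998, which rounds to 0.500.

0.500


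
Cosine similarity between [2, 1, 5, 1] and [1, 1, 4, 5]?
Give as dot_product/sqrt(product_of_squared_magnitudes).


dot = 28. |a|^2 = 31, |b|^2 = 43. cos = 28/sqrt(1333).

28/sqrt(1333)


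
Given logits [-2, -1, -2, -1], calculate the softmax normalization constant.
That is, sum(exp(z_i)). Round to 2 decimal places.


Denom = e^-2=0.1353 + e^-1=0.3679 + e^-2=0.1353 + e^-1=0.3679. Sum = 1.0064, which rounds to 1.01.

1.01


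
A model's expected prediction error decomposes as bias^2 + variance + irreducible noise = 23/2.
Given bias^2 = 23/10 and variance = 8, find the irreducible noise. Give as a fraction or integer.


Total error = bias^2 + variance + irreducible noise. So irreducible noise = 23/2 - 23/10 - 8 = 6/5.

6/5


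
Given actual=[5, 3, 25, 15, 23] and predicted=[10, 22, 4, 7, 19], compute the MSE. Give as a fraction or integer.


MSE = (1/5) * ((5-10)^2=25 + (3-22)^2=361 + (25-4)^2=441 + (15-7)^2=64 + (23-19)^2=16). Sum = 907. MSE = 907/5.

907/5


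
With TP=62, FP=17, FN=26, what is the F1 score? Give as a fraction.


Precision = 62/79 = 62/79. Recall = 62/88 = 31/44. F1 = 2*P*R/(P+R) = 124/167.

124/167


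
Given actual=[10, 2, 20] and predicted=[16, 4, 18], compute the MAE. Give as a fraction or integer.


MAE = (1/3) * (|10-16|=6 + |2-4|=2 + |20-18|=2). Sum = 10. MAE = 10/3.

10/3


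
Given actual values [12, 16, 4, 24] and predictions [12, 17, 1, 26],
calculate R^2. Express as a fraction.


Mean(y) = 14. SS_res = 14. SS_tot = 208. R^2 = 1 - 14/(208) = 97/104.

97/104


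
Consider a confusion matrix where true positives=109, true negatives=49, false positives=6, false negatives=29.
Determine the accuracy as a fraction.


Accuracy = (TP + TN) / (TP + TN + FP + FN) = (109 + 49) / 193 = 158/193.

158/193


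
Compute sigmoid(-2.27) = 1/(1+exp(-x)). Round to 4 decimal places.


sigma(-2.27) = 1/(1+e^(2.27)) = 1/(1+9.679401) = 1/10.679401 = 0.0936.

0.0936


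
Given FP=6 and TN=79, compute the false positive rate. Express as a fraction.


FPR = FP / (FP + TN) = 6 / 85 = 6/85.

6/85


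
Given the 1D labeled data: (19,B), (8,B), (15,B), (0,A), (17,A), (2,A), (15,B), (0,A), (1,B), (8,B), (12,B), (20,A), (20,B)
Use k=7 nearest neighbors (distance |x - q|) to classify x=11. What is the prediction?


Distances: |19-11|=8, |8-11|=3, |15-11|=4, |0-11|=11, |17-11|=6, |2-11|=9, |15-11|=4, |0-11|=11, |1-11|=10, |8-11|=3, |12-11|=1, |20-11|=9, |20-11|=9. 7 nearest: (12,B), (8,B), (8,B), (15,B), (15,B), (17,A), (19,B). Counts: {'B': 6, 'A': 1}. Majority class: B.

B


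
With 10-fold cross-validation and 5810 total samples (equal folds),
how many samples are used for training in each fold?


Each validation fold has 5810/10 = 581 samples. Training set = 5810 - 581 = 5229.

5229


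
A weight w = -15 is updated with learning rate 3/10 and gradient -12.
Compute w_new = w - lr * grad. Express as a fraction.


w_new = -15 - 3/10 * -12 = -15 - -18/5 = -57/5.

-57/5


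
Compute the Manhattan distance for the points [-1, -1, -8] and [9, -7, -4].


d = sum of absolute differences: |-1-9|=10 + |-1--7|=6 + |-8--4|=4 = 20.

20


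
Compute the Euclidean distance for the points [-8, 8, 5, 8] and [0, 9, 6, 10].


d = sqrt(sum of squared differences). (-8-0)^2=64, (8-9)^2=1, (5-6)^2=1, (8-10)^2=4. Sum = 70.

sqrt(70)


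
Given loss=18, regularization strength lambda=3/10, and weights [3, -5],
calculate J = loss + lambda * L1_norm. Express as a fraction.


L1 norm = sum(|w|) = 8. J = 18 + 3/10 * 8 = 102/5.

102/5


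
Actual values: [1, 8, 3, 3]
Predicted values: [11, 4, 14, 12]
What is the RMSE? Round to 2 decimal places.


MSE = 79.5000. RMSE = sqrt(79.5000) = 8.92.

8.92


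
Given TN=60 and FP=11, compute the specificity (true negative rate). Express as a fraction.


Specificity = TN / (TN + FP) = 60 / 71 = 60/71.

60/71


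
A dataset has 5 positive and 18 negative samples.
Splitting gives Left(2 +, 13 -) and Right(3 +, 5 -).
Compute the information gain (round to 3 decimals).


H(parent) = 0.7554. H(left) = 0.5665, H(right) = 0.9544. Weighted = (15/23)*0.5665 + (8/23)*0.9544 = 0.7014. IG = 0.7554 - 0.7014 = 0.0540, which rounds to 0.054.

0.054


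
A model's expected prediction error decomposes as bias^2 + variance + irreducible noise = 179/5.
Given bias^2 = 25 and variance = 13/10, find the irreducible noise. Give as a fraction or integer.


Total error = bias^2 + variance + irreducible noise. So irreducible noise = 179/5 - 25 - 13/10 = 19/2.

19/2


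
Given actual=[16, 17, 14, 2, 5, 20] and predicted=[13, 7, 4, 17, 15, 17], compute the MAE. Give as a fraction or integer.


MAE = (1/6) * (|16-13|=3 + |17-7|=10 + |14-4|=10 + |2-17|=15 + |5-15|=10 + |20-17|=3). Sum = 51. MAE = 17/2.

17/2


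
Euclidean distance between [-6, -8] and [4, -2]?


d = sqrt(sum of squared differences). (-6-4)^2=100, (-8--2)^2=36. Sum = 136.

sqrt(136)


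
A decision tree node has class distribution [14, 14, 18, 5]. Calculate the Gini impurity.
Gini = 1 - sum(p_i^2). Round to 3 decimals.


Total = 51. Proportions: 14/51, 14/51, 18/51, 5/51. sum(p_i^2) = 0.2849. Gini = 1 - 0.2849 = 0.7151, which rounds to 0.715.

0.715


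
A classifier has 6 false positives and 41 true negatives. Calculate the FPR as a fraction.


FPR = FP / (FP + TN) = 6 / 47 = 6/47.

6/47


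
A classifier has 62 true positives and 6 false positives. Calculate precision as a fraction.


Precision = TP / (TP + FP) = 62 / 68 = 31/34.

31/34


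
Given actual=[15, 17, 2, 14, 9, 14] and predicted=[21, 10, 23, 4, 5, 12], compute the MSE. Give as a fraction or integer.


MSE = (1/6) * ((15-21)^2=36 + (17-10)^2=49 + (2-23)^2=441 + (14-4)^2=100 + (9-5)^2=16 + (14-12)^2=4). Sum = 646. MSE = 323/3.

323/3


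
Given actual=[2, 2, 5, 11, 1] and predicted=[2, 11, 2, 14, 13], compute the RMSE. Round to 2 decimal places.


MSE = 48.6000. RMSE = sqrt(48.6000) = 6.97.

6.97


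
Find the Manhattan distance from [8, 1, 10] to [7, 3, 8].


d = sum of absolute differences: |8-7|=1 + |1-3|=2 + |10-8|=2 = 5.

5


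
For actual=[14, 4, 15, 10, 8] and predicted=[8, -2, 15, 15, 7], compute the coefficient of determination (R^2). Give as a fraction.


Mean(y) = 51/5. SS_res = 98. SS_tot = 404/5. R^2 = 1 - 98/(404/5) = -43/202.

-43/202


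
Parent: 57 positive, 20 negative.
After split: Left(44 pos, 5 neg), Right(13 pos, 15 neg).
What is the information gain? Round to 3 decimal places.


H(parent) = 0.8264. H(left) = 0.4754, H(right) = 0.9963. Weighted = (49/77)*0.4754 + (28/77)*0.9963 = 0.6648. IG = 0.8264 - 0.6648 = 0.1616, which rounds to 0.162.

0.162


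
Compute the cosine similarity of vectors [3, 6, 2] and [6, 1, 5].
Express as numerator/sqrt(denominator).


dot = 34. |a|^2 = 49, |b|^2 = 62. cos = 34/sqrt(3038).

34/sqrt(3038)


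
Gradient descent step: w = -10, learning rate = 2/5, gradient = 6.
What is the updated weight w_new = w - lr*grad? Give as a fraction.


w_new = -10 - 2/5 * 6 = -10 - 12/5 = -62/5.

-62/5


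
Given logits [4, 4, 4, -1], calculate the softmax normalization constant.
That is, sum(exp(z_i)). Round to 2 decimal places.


Denom = e^4=54.5982 + e^4=54.5982 + e^4=54.5982 + e^-1=0.3679. Sum = 164.1625, which rounds to 164.16.

164.16


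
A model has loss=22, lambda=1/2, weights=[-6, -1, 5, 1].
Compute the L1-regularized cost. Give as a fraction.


L1 norm = sum(|w|) = 13. J = 22 + 1/2 * 13 = 57/2.

57/2


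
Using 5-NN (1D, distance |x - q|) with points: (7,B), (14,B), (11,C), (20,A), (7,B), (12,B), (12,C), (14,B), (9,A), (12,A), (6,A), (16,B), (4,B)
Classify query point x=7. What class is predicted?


Distances: |7-7|=0, |14-7|=7, |11-7|=4, |20-7|=13, |7-7|=0, |12-7|=5, |12-7|=5, |14-7|=7, |9-7|=2, |12-7|=5, |6-7|=1, |16-7|=9, |4-7|=3. 5 nearest: (7,B), (7,B), (6,A), (9,A), (4,B). Counts: {'B': 3, 'A': 2}. Majority class: B.

B


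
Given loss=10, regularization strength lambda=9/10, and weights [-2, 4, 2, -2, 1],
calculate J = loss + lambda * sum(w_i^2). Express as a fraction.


L2 sq norm = sum(w^2) = 29. J = 10 + 9/10 * 29 = 361/10.

361/10


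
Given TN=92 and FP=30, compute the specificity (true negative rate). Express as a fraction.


Specificity = TN / (TN + FP) = 92 / 122 = 46/61.

46/61


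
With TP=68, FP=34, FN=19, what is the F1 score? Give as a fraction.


Precision = 68/102 = 2/3. Recall = 68/87 = 68/87. F1 = 2*P*R/(P+R) = 136/189.

136/189


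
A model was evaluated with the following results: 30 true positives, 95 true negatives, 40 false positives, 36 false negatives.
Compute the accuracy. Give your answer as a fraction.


Accuracy = (TP + TN) / (TP + TN + FP + FN) = (30 + 95) / 201 = 125/201.

125/201


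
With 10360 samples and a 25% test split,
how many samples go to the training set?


Test set = 10360 * 25% = 2590. Training set = 10360 - 2590 = 7770.

7770


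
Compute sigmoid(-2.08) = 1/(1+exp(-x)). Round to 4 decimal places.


sigma(-2.08) = 1/(1+e^(2.08)) = 1/(1+8.004469) = 1/9.004469 = 0.1111.

0.1111


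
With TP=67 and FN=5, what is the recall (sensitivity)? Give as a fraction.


Recall = TP / (TP + FN) = 67 / 72 = 67/72.

67/72


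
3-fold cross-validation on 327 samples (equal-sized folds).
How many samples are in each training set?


Each validation fold has 327/3 = 109 samples. Training set = 327 - 109 = 218.

218


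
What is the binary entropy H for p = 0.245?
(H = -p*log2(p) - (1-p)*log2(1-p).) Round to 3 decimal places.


H = -0.245*log2(0.245) - 0.755*log2(0.755) = 0.803.

0.803


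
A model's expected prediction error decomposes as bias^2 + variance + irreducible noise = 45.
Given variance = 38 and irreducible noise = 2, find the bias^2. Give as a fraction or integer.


Total error = bias^2 + variance + irreducible noise. So bias^2 = 45 - 38 - 2 = 5.

5


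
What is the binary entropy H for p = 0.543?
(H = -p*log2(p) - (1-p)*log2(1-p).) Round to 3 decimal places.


H = -0.543*log2(0.543) - 0.457*log2(0.457) = 0.995.

0.995


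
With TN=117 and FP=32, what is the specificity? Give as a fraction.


Specificity = TN / (TN + FP) = 117 / 149 = 117/149.

117/149


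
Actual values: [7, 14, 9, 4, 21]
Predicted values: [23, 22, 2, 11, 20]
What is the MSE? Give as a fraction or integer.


MSE = (1/5) * ((7-23)^2=256 + (14-22)^2=64 + (9-2)^2=49 + (4-11)^2=49 + (21-20)^2=1). Sum = 419. MSE = 419/5.

419/5


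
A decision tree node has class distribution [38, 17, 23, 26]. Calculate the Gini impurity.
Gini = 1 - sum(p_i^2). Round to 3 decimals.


Total = 104. Proportions: 38/104, 17/104, 23/104, 26/104. sum(p_i^2) = 0.2716. Gini = 1 - 0.2716 = 0.7284, which rounds to 0.728.

0.728


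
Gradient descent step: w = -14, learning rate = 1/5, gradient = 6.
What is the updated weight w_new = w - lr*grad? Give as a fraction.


w_new = -14 - 1/5 * 6 = -14 - 6/5 = -76/5.

-76/5


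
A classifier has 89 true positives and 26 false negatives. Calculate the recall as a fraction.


Recall = TP / (TP + FN) = 89 / 115 = 89/115.

89/115


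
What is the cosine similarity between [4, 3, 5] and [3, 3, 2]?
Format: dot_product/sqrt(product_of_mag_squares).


dot = 31. |a|^2 = 50, |b|^2 = 22. cos = 31/sqrt(1100).

31/sqrt(1100)


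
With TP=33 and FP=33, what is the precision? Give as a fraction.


Precision = TP / (TP + FP) = 33 / 66 = 1/2.

1/2


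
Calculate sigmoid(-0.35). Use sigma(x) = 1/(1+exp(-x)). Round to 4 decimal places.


sigma(-0.35) = 1/(1+e^(0.35)) = 1/(1+1.419068) = 1/2.419068 = 0.4134.

0.4134


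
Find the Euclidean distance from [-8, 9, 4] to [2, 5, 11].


d = sqrt(sum of squared differences). (-8-2)^2=100, (9-5)^2=16, (4-11)^2=49. Sum = 165.

sqrt(165)


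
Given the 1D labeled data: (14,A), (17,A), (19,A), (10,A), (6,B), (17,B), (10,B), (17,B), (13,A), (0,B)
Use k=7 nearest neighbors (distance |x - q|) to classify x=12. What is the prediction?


Distances: |14-12|=2, |17-12|=5, |19-12|=7, |10-12|=2, |6-12|=6, |17-12|=5, |10-12|=2, |17-12|=5, |13-12|=1, |0-12|=12. 7 nearest: (13,A), (14,A), (10,A), (10,B), (17,A), (17,B), (17,B). Counts: {'A': 4, 'B': 3}. Majority class: A.

A


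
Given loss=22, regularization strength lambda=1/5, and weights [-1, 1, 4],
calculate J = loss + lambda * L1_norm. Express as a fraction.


L1 norm = sum(|w|) = 6. J = 22 + 1/5 * 6 = 116/5.

116/5


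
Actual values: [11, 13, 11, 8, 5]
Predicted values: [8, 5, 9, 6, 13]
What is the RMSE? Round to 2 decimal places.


MSE = 29.0000. RMSE = sqrt(29.0000) = 5.39.

5.39


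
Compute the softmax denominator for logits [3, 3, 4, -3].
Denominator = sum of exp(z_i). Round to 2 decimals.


Denom = e^3=20.0855 + e^3=20.0855 + e^4=54.5982 + e^-3=0.0498. Sum = 94.8190, which rounds to 94.82.

94.82


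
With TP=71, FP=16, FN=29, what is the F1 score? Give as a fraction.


Precision = 71/87 = 71/87. Recall = 71/100 = 71/100. F1 = 2*P*R/(P+R) = 142/187.

142/187


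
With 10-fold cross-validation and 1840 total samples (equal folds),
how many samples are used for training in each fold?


Each validation fold has 1840/10 = 184 samples. Training set = 1840 - 184 = 1656.

1656


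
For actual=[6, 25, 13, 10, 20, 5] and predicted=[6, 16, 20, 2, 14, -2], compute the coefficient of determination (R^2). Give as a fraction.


Mean(y) = 79/6. SS_res = 279. SS_tot = 1889/6. R^2 = 1 - 279/(1889/6) = 215/1889.

215/1889


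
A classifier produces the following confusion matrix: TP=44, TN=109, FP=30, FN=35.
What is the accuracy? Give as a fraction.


Accuracy = (TP + TN) / (TP + TN + FP + FN) = (44 + 109) / 218 = 153/218.

153/218


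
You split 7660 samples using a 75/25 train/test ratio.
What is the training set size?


Test set = 7660 * 25% = 1915. Training set = 7660 - 1915 = 5745.

5745


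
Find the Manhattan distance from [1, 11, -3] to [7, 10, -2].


d = sum of absolute differences: |1-7|=6 + |11-10|=1 + |-3--2|=1 = 8.

8


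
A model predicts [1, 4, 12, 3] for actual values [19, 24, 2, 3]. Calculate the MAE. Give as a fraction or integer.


MAE = (1/4) * (|19-1|=18 + |24-4|=20 + |2-12|=10 + |3-3|=0). Sum = 48. MAE = 12.

12


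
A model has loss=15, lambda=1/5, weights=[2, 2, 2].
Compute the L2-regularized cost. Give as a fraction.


L2 sq norm = sum(w^2) = 12. J = 15 + 1/5 * 12 = 87/5.

87/5


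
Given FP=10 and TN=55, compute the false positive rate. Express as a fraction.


FPR = FP / (FP + TN) = 10 / 65 = 2/13.

2/13


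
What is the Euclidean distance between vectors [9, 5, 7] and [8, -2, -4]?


d = sqrt(sum of squared differences). (9-8)^2=1, (5--2)^2=49, (7--4)^2=121. Sum = 171.

sqrt(171)


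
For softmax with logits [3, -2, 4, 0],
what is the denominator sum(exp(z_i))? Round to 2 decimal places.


Denom = e^3=20.0855 + e^-2=0.1353 + e^4=54.5982 + e^0=1.0000. Sum = 75.8190, which rounds to 75.82.

75.82


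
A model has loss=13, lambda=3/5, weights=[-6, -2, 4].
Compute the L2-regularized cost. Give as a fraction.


L2 sq norm = sum(w^2) = 56. J = 13 + 3/5 * 56 = 233/5.

233/5


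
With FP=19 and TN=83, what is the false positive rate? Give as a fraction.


FPR = FP / (FP + TN) = 19 / 102 = 19/102.

19/102


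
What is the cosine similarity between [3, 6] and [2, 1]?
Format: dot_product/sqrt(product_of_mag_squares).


dot = 12. |a|^2 = 45, |b|^2 = 5. cos = 12/sqrt(225).

12/sqrt(225)


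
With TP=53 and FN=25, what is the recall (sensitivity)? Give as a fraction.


Recall = TP / (TP + FN) = 53 / 78 = 53/78.

53/78


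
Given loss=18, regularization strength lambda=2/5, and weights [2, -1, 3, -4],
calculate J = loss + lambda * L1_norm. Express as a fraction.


L1 norm = sum(|w|) = 10. J = 18 + 2/5 * 10 = 22.

22


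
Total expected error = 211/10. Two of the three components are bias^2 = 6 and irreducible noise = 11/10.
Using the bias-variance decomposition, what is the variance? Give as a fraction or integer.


Total error = bias^2 + variance + irreducible noise. So variance = 211/10 - 6 - 11/10 = 14.

14


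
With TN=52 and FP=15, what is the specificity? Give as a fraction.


Specificity = TN / (TN + FP) = 52 / 67 = 52/67.

52/67


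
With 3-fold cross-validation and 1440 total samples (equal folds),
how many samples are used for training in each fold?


Each validation fold has 1440/3 = 480 samples. Training set = 1440 - 480 = 960.

960


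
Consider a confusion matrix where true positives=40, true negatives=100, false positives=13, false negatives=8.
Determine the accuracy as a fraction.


Accuracy = (TP + TN) / (TP + TN + FP + FN) = (40 + 100) / 161 = 20/23.

20/23


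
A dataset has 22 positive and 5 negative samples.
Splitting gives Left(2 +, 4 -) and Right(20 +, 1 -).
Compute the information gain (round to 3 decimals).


H(parent) = 0.6913. H(left) = 0.9183, H(right) = 0.2762. Weighted = (6/27)*0.9183 + (21/27)*0.2762 = 0.4189. IG = 0.6913 - 0.4189 = 0.2724, which rounds to 0.272.

0.272


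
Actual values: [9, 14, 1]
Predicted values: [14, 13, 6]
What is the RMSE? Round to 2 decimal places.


MSE = 17.0000. RMSE = sqrt(17.0000) = 4.12.

4.12


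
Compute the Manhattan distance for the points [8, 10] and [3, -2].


d = sum of absolute differences: |8-3|=5 + |10--2|=12 = 17.

17


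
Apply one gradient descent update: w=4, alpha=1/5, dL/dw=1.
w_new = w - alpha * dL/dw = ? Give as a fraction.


w_new = 4 - 1/5 * 1 = 4 - 1/5 = 19/5.

19/5


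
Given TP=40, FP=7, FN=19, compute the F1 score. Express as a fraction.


Precision = 40/47 = 40/47. Recall = 40/59 = 40/59. F1 = 2*P*R/(P+R) = 40/53.

40/53


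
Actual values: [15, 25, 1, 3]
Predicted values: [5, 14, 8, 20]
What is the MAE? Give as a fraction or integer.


MAE = (1/4) * (|15-5|=10 + |25-14|=11 + |1-8|=7 + |3-20|=17). Sum = 45. MAE = 45/4.

45/4


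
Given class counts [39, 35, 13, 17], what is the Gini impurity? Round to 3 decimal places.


Total = 104. Proportions: 39/104, 35/104, 13/104, 17/104. sum(p_i^2) = 0.2962. Gini = 1 - 0.2962 = 0.7038, which rounds to 0.704.

0.704


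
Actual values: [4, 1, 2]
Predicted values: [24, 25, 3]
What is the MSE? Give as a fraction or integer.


MSE = (1/3) * ((4-24)^2=400 + (1-25)^2=576 + (2-3)^2=1). Sum = 977. MSE = 977/3.

977/3


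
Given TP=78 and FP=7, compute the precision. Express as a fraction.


Precision = TP / (TP + FP) = 78 / 85 = 78/85.

78/85


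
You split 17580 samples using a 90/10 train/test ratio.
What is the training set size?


Test set = 17580 * 10% = 1758. Training set = 17580 - 1758 = 15822.

15822


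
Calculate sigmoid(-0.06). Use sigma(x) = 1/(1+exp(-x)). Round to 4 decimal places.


sigma(-0.06) = 1/(1+e^(0.06)) = 1/(1+1.061837) = 1/2.061837 = 0.4850.

0.4850


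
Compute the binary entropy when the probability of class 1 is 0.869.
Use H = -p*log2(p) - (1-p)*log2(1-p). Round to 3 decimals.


H = -0.869*log2(0.869) - 0.131*log2(0.131) = 0.560.

0.560


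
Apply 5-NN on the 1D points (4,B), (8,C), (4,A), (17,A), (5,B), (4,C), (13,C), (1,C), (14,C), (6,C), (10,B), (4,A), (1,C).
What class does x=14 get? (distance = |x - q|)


Distances: |4-14|=10, |8-14|=6, |4-14|=10, |17-14|=3, |5-14|=9, |4-14|=10, |13-14|=1, |1-14|=13, |14-14|=0, |6-14|=8, |10-14|=4, |4-14|=10, |1-14|=13. 5 nearest: (14,C), (13,C), (17,A), (10,B), (8,C). Counts: {'C': 3, 'A': 1, 'B': 1}. Majority class: C.

C


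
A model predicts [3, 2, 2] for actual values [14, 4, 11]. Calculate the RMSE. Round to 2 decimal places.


MSE = 68.6667. RMSE = sqrt(68.6667) = 8.29.

8.29


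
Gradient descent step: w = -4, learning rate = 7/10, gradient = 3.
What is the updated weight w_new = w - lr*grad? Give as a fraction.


w_new = -4 - 7/10 * 3 = -4 - 21/10 = -61/10.

-61/10


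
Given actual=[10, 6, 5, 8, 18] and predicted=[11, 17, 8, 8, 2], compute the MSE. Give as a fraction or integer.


MSE = (1/5) * ((10-11)^2=1 + (6-17)^2=121 + (5-8)^2=9 + (8-8)^2=0 + (18-2)^2=256). Sum = 387. MSE = 387/5.

387/5


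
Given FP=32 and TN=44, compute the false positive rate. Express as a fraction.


FPR = FP / (FP + TN) = 32 / 76 = 8/19.

8/19


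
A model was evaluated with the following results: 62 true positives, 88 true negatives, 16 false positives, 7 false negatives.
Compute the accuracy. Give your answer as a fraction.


Accuracy = (TP + TN) / (TP + TN + FP + FN) = (62 + 88) / 173 = 150/173.

150/173


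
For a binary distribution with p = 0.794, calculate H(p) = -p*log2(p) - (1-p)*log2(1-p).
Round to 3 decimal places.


H = -0.794*log2(0.794) - 0.206*log2(0.206) = 0.734.

0.734
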